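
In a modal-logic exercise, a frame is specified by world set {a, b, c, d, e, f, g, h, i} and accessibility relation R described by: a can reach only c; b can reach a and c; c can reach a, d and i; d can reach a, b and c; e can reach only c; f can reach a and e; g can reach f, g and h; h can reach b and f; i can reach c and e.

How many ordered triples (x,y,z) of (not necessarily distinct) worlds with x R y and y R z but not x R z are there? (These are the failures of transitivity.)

27

Enumerating: (a,c,a), (a,c,d), (a,c,i), (b,c,d), (b,c,i), (c,a,c), (c,d,b), (c,d,c), (c,i,c), (c,i,e), (d,c,d), (d,c,i), … and 15 more.
Total: 27.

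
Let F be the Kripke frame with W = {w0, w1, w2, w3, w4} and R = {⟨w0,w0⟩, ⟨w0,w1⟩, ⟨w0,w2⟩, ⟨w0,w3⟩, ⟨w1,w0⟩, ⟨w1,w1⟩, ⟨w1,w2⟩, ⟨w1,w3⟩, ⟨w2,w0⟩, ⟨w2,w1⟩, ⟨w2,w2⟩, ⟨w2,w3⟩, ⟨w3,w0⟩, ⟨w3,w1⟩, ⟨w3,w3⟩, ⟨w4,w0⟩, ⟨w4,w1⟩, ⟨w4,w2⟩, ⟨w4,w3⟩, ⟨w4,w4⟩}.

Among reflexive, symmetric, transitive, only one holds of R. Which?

reflexive

Reflexive: yes — every world is R-related to itself.
Symmetric: no — w2 R w3 but not w3 R w2.
Transitive: no — w3 R w0 and w0 R w2, but not w3 R w2.
Only reflexive holds.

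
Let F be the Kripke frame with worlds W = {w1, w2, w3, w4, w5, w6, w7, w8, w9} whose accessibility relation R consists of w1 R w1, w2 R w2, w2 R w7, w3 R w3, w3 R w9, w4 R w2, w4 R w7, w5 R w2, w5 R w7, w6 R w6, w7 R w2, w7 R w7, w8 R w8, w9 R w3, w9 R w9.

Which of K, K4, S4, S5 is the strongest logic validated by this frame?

Transitive (axiom 4): yes — every two-step R-path is closed by a direct edge.
Reflexive (axiom T): no — w4 is not related to itself.
Euclidean (axiom 5): yes — any two successors of a common world are R-related.
So F validates K, K4; S4 would additionally require R to be reflexive. The strongest is K4.

K4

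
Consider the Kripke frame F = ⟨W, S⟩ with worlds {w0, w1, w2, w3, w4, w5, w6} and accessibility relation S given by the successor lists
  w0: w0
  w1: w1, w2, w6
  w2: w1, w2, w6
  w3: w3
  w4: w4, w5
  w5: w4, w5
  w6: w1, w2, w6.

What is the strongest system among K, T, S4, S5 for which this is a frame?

S5

Reflexive (axiom T): yes — every world is S-related to itself.
Transitive (axiom 4): yes — every two-step S-path is closed by a direct edge.
Euclidean (axiom 5): yes — any two successors of a common world are S-related.
So F validates K, T, S4, S5. The strongest is S5.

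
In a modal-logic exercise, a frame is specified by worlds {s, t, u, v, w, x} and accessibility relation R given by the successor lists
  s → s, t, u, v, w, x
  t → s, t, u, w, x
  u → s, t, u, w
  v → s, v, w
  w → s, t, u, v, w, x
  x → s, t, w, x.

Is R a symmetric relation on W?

Symmetric: yes — every pair in R has its reverse in R.

Yes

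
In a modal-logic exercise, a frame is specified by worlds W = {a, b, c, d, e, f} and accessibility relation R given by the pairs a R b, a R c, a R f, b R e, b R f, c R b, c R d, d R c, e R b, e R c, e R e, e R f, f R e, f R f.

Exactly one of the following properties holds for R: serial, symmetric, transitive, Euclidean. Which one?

Serial: yes — every world has a successor (e.g. a R b).
Symmetric: no — a R b but not b R a.
Transitive: no — a R b and b R e, but not a R e.
Euclidean: no — a R b and a R c, but not b R c.
Only serial holds.

serial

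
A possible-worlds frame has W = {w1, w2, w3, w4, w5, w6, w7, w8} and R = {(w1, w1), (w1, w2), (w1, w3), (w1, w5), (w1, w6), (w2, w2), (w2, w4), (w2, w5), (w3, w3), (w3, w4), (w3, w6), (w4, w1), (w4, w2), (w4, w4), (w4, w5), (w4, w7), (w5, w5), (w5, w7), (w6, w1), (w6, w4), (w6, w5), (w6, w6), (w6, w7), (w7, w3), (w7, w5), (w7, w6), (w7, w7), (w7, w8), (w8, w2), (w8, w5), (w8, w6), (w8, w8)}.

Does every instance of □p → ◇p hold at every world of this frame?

The schema D characterises exactly the serial frames.
Serial: yes — every world has a successor (e.g. w1 R w1).

Yes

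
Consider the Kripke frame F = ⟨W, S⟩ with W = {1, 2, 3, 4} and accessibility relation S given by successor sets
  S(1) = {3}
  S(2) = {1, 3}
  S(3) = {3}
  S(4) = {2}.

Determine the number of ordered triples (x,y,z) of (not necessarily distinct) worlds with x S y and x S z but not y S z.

Enumerating: (2,1,1), (2,3,1), (4,2,2).

3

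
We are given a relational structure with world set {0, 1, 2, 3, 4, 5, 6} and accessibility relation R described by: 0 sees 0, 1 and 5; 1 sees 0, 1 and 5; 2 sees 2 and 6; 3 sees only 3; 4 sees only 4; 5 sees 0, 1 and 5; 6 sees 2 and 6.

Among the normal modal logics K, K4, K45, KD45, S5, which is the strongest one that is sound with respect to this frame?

S5

Transitive (axiom 4): yes — every two-step R-path is closed by a direct edge.
Euclidean (axiom 5): yes — any two successors of a common world are R-related.
Serial (axiom D): yes — every world has a successor (e.g. 0 R 0).
Reflexive (axiom T): yes — every world is R-related to itself.
So F validates K, K4, K45, KD45, S5. The strongest is S5.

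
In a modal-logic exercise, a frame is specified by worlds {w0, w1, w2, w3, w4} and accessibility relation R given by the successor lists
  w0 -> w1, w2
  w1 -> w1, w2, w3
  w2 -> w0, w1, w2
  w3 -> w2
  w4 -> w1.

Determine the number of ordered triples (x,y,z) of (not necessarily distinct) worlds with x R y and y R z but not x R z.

8

Enumerating: (w0,w1,w3), (w0,w2,w0), (w1,w2,w0), (w2,w1,w3), (w3,w2,w0), (w3,w2,w1), (w4,w1,w2), (w4,w1,w3).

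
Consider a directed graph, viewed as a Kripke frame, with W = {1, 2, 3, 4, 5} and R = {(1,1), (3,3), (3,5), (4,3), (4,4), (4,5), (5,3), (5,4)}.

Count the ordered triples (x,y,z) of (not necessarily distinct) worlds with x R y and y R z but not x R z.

Enumerating: (3,5,4), (5,3,5), (5,4,5).

3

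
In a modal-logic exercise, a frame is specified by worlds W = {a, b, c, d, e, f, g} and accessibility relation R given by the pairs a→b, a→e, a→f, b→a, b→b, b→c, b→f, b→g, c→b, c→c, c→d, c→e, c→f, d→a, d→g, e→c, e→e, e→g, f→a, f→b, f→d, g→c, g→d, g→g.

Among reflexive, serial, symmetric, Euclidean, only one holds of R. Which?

Reflexive: no — a is not related to itself.
Serial: yes — every world has a successor (e.g. a R b).
Symmetric: no — a R e but not e R a.
Euclidean: no — a R b and a R e, but not b R e.
Only serial holds.

serial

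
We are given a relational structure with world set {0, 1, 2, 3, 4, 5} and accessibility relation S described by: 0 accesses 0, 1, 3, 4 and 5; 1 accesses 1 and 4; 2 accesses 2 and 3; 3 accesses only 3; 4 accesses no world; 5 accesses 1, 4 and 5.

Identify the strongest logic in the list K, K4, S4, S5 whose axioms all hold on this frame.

Transitive (axiom 4): yes — every two-step S-path is closed by a direct edge.
Reflexive (axiom T): no — 4 is not related to itself.
Euclidean (axiom 5): no — 0 S 1 and 0 S 3, but not 1 S 3.
So F validates K, K4; S4 would additionally require S to be reflexive. The strongest is K4.

K4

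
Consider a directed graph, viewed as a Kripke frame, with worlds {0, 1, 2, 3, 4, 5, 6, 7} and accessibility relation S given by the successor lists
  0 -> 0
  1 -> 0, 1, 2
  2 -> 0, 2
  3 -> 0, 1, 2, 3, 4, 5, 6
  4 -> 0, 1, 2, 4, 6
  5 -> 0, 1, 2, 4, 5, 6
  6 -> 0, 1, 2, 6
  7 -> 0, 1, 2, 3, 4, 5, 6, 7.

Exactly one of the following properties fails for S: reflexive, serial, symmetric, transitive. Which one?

Reflexive: yes — every world is S-related to itself.
Serial: yes — every world has a successor (e.g. 0 S 0).
Symmetric: no — 1 S 0 but not 0 S 1.
Transitive: yes — every two-step S-path is closed by a direct edge.
Only symmetric fails.

symmetric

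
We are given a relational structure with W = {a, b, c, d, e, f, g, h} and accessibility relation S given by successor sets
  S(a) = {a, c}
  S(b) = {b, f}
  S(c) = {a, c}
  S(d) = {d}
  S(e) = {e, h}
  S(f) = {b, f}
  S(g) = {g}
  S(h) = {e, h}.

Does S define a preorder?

Reflexive: yes — every world is S-related to itself.
Transitive: yes — every two-step S-path is closed by a direct edge.
So S is a preorder.

Yes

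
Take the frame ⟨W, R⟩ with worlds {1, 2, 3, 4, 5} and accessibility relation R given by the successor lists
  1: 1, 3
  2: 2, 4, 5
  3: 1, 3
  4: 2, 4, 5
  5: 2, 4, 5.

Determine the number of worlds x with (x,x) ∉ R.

R is reflexive; there are no such worlds.

0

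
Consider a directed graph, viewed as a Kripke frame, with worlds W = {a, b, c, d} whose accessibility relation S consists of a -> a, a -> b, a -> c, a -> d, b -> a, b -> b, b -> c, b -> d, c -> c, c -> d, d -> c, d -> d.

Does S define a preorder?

Reflexive: yes — every world is S-related to itself.
Transitive: yes — every two-step S-path is closed by a direct edge.
So S is a preorder.

Yes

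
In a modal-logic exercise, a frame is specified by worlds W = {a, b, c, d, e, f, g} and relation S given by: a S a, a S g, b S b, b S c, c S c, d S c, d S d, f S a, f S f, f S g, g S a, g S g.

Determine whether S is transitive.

Transitive: yes — every two-step S-path is closed by a direct edge.

Yes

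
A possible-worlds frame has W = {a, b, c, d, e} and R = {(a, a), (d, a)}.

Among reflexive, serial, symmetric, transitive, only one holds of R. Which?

transitive

Reflexive: no — b is not related to itself.
Serial: no — b has no R-successor.
Symmetric: no — d R a but not a R d.
Transitive: yes — every two-step R-path is closed by a direct edge.
Only transitive holds.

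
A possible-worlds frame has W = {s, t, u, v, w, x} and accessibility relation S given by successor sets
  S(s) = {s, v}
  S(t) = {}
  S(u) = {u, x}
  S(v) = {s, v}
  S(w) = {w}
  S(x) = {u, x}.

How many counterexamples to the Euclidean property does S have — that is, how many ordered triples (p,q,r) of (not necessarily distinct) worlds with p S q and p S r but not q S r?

S is Euclidean; there are no such tuples.

0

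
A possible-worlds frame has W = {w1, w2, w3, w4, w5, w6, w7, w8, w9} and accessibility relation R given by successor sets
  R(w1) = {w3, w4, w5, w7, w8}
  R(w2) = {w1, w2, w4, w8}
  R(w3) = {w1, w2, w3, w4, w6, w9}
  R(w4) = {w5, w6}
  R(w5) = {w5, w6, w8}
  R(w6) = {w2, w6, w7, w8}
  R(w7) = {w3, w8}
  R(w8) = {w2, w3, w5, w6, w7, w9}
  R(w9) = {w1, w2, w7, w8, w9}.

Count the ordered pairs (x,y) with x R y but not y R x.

20

Enumerating: (w1,w4), (w1,w5), (w1,w7), (w1,w8), (w2,w1), (w2,w4), (w3,w2), (w3,w4), (w3,w6), (w3,w9), (w4,w5), (w4,w6), … and 8 more.
Total: 20.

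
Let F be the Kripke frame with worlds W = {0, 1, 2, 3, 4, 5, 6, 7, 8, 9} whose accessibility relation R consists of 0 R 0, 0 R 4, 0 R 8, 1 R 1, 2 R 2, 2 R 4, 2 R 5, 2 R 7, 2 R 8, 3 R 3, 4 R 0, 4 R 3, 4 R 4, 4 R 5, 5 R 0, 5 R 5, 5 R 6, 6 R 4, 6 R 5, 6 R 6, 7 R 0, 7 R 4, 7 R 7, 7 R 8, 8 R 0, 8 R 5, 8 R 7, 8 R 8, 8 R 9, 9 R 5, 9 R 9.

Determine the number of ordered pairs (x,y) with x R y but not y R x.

Enumerating: (2,4), (2,5), (2,7), (2,8), (4,3), (4,5), (5,0), (6,4), (7,0), (7,4), (8,5), (8,9), (9,5).

13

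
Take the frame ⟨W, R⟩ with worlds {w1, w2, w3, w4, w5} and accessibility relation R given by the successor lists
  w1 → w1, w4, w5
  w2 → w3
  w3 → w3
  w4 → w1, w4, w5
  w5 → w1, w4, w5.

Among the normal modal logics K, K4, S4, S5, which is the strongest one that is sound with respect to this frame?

Transitive (axiom 4): yes — every two-step R-path is closed by a direct edge.
Reflexive (axiom T): no — w2 is not related to itself.
Euclidean (axiom 5): yes — any two successors of a common world are R-related.
So F validates K, K4; S4 would additionally require R to be reflexive. The strongest is K4.

K4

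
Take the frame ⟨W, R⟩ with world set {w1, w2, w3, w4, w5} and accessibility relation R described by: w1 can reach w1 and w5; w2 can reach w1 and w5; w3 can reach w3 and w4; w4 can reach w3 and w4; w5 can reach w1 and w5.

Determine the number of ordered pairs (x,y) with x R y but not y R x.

Enumerating: (w2,w1), (w2,w5).

2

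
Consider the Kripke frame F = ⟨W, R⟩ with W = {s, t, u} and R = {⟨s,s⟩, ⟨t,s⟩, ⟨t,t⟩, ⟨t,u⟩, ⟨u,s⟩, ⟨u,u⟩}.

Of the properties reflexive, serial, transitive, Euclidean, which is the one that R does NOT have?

Reflexive: yes — every world is R-related to itself.
Serial: yes — every world has a successor (e.g. s R s).
Transitive: yes — every two-step R-path is closed by a direct edge.
Euclidean: no — t R s and t R u, but not s R u.
Only Euclidean fails.

Euclidean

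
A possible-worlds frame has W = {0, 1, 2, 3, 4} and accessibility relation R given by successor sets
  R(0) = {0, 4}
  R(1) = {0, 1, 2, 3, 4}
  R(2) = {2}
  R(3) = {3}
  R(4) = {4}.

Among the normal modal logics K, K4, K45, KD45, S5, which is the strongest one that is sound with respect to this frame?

Transitive (axiom 4): yes — every two-step R-path is closed by a direct edge.
Euclidean (axiom 5): no — 1 R 0 and 1 R 2, but not 0 R 2.
Serial (axiom D): yes — every world has a successor (e.g. 0 R 0).
Reflexive (axiom T): yes — every world is R-related to itself.
So F validates K, K4; K45 would additionally require R to be Euclidean. The strongest is K4.

K4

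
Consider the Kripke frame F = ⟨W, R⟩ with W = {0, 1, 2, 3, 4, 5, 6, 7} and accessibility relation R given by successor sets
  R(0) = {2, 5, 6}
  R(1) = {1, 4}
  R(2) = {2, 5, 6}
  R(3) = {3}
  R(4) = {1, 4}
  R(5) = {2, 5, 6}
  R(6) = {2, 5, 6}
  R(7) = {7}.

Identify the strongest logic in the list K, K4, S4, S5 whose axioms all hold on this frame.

Transitive (axiom 4): yes — every two-step R-path is closed by a direct edge.
Reflexive (axiom T): no — 0 is not related to itself.
Euclidean (axiom 5): yes — any two successors of a common world are R-related.
So F validates K, K4; S4 would additionally require R to be reflexive. The strongest is K4.

K4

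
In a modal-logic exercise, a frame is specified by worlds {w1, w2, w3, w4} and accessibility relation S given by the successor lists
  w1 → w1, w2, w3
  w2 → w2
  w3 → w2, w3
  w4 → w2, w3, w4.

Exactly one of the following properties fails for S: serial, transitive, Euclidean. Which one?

Serial: yes — every world has a successor (e.g. w1 S w1).
Transitive: yes — every two-step S-path is closed by a direct edge.
Euclidean: no — w1 S w2 and w1 S w3, but not w2 S w3.
Only Euclidean fails.

Euclidean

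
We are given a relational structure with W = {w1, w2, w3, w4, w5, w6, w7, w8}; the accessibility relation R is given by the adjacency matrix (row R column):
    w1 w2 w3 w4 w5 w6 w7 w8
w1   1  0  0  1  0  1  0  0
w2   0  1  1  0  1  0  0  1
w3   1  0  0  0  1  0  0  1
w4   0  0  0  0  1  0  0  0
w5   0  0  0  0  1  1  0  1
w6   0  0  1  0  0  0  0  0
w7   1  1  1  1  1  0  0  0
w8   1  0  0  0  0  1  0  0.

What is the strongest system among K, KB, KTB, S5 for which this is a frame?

Symmetric (axiom B): no — w1 R w4 but not w4 R w1.
Reflexive (axiom T): no — w3 is not related to itself.
Euclidean (axiom 5): no — w1 R w4 and w1 R w6, but not w4 R w6.
So F validates K; KB would additionally require R to be symmetric. The strongest is K.

K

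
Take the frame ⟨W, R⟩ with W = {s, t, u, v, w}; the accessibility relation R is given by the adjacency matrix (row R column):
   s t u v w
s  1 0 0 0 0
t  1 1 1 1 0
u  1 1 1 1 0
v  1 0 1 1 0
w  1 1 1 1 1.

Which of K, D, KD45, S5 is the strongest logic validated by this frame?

Serial (axiom D): yes — every world has a successor (e.g. s R s).
Euclidean (axiom 5): no — t R s and t R u, but not s R u.
Transitive (axiom 4): no — v R u and u R t, but not v R t.
Reflexive (axiom T): yes — every world is R-related to itself.
So F validates K, D; KD45 would additionally require R to be Euclidean and transitive. The strongest is D.

D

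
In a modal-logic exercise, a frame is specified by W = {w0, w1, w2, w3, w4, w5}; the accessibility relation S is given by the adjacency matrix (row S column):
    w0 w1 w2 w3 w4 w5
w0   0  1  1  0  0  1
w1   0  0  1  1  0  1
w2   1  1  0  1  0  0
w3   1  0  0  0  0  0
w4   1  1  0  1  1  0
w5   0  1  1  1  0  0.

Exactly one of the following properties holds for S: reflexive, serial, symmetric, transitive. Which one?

serial

Reflexive: no — w0 is not related to itself.
Serial: yes — every world has a successor (e.g. w0 S w1).
Symmetric: no — w0 S w1 but not w1 S w0.
Transitive: no — w0 S w1 and w1 S w3, but not w0 S w3.
Only serial holds.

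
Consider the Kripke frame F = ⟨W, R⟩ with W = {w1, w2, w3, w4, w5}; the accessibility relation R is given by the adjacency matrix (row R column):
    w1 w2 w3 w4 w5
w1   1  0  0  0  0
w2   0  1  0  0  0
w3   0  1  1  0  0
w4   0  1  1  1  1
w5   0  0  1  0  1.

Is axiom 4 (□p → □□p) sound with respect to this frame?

By correspondence theory, 4 is valid on a frame iff R is transitive.
Transitive: no — w5 R w3 and w3 R w2, but not w5 R w2.

No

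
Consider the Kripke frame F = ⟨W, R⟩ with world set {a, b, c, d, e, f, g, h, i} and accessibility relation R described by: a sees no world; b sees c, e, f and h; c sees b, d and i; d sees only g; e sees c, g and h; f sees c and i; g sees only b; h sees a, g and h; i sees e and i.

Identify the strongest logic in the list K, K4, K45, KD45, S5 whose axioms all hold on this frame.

Transitive (axiom 4): no — b R c and c R d, but not b R d.
Euclidean (axiom 5): no — b R c and b R e, but not c R e.
Serial (axiom D): no — a has no R-successor.
Reflexive (axiom T): no — a is not related to itself.
So F validates K; K4 would additionally require R to be transitive. The strongest is K.

K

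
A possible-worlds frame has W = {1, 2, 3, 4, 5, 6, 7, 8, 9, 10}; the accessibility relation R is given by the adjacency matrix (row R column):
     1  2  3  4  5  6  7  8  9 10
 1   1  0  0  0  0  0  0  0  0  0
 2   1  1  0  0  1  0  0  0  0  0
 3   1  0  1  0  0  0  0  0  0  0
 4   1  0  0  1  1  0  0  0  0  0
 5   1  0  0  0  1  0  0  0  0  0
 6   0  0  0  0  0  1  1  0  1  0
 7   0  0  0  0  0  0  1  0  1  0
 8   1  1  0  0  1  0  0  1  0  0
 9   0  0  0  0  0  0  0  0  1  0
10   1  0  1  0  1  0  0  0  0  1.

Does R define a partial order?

Reflexive: yes — every world is R-related to itself.
Transitive: yes — every two-step R-path is closed by a direct edge.
Antisymmetric: yes — no distinct pair is related both ways.
So R is a partial order.

Yes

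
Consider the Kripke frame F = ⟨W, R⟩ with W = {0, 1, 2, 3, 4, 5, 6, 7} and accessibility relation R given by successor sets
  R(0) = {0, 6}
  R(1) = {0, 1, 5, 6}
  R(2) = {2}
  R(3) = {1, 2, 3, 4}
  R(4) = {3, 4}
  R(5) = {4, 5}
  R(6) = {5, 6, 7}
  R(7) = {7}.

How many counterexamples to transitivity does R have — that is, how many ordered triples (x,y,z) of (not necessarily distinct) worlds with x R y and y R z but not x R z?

Enumerating: (0,6,5), (0,6,7), (1,5,4), (1,6,7), (3,1,0), (3,1,5), (3,1,6), (4,3,1), (4,3,2), (5,4,3), (6,5,4).

11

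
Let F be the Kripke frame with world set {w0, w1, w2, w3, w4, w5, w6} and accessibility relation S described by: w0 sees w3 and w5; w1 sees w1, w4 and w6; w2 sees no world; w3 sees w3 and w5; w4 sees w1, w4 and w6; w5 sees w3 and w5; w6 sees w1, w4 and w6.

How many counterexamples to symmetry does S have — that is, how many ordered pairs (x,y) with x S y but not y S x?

2

Enumerating: (w0,w3), (w0,w5).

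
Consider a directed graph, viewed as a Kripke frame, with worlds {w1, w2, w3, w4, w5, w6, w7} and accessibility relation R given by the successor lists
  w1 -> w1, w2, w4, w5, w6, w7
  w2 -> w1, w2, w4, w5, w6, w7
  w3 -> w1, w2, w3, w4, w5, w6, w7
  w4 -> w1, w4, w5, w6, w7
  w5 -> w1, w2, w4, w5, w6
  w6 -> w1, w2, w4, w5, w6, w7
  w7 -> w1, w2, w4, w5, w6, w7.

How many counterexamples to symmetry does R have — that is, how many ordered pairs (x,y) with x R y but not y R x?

8

Enumerating: (w2,w4), (w3,w1), (w3,w2), (w3,w4), (w3,w5), (w3,w6), (w3,w7), (w7,w5).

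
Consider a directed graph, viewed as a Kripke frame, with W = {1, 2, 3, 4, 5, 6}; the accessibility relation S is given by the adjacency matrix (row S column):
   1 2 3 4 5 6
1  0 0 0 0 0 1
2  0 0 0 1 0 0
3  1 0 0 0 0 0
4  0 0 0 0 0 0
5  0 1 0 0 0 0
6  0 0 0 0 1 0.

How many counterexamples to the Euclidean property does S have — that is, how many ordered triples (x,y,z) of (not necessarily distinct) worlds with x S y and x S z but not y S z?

5

Enumerating: (1,6,6), (2,4,4), (3,1,1), (5,2,2), (6,5,5).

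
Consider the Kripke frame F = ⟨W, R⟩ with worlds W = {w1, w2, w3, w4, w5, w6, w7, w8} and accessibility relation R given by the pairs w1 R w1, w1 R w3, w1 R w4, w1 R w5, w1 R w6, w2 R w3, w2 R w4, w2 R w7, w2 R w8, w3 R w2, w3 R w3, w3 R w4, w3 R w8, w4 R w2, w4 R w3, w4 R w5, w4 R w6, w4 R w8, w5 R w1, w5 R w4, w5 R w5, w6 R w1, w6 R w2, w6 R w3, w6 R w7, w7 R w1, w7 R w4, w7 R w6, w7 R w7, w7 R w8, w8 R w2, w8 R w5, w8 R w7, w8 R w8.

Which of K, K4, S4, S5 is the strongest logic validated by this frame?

K

Transitive (axiom 4): no — w1 R w3 and w3 R w2, but not w1 R w2.
Reflexive (axiom T): no — w2 is not related to itself.
Euclidean (axiom 5): no — w1 R w3 and w1 R w5, but not w3 R w5.
So F validates K; K4 would additionally require R to be transitive. The strongest is K.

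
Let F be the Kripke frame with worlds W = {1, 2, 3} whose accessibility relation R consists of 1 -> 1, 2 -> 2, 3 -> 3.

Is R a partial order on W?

Yes

Reflexive: yes — every world is R-related to itself.
Transitive: yes — every two-step R-path is closed by a direct edge.
Antisymmetric: yes — no distinct pair is related both ways.
So R is a partial order.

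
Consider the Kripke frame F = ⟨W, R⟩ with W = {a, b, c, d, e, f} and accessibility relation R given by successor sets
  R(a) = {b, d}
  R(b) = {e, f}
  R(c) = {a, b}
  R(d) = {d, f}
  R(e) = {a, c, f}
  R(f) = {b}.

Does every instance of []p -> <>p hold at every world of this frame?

The schema D characterises exactly the serial frames.
Serial: yes — every world has a successor (e.g. a R b).

Yes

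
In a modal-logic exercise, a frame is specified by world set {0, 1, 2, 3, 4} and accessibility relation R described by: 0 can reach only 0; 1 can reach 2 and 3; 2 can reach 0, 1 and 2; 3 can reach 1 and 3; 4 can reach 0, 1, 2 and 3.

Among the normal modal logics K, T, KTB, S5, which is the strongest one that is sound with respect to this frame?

Reflexive (axiom T): no — 1 is not related to itself.
Symmetric (axiom B): no — 2 R 0 but not 0 R 2.
Euclidean (axiom 5): no — 1 R 2 and 1 R 3, but not 2 R 3.
So F validates K; T would additionally require R to be reflexive. The strongest is K.

K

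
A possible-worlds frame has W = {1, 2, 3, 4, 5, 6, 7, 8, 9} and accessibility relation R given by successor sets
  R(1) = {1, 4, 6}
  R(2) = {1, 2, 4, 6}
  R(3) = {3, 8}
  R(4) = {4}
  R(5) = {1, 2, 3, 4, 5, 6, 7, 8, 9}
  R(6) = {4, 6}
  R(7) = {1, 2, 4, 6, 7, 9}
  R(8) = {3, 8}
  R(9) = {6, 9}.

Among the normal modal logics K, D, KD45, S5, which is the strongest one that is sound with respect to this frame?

Serial (axiom D): yes — every world has a successor (e.g. 1 R 1).
Euclidean (axiom 5): no — 1 R 4 and 1 R 6, but not 4 R 6.
Transitive (axiom 4): no — 9 R 6 and 6 R 4, but not 9 R 4.
Reflexive (axiom T): yes — every world is R-related to itself.
So F validates K, D; KD45 would additionally require R to be Euclidean and transitive. The strongest is D.

D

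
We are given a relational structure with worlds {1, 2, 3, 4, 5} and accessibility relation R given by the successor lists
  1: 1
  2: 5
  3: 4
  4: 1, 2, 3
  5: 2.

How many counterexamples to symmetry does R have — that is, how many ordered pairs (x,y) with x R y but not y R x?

Enumerating: (4,1), (4,2).

2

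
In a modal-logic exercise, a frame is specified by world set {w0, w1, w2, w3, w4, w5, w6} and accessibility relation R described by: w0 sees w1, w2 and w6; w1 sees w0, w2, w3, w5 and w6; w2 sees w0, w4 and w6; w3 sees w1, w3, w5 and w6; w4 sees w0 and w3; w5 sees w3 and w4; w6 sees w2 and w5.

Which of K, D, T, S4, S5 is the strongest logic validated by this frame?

D

Serial (axiom D): yes — every world has a successor (e.g. w0 R w1).
Reflexive (axiom T): no — w0 is not related to itself.
Transitive (axiom 4): no — w0 R w1 and w1 R w3, but not w0 R w3.
Euclidean (axiom 5): no — w0 R w2 and w0 R w1, but not w2 R w1.
So F validates K, D; T would additionally require R to be reflexive. The strongest is D.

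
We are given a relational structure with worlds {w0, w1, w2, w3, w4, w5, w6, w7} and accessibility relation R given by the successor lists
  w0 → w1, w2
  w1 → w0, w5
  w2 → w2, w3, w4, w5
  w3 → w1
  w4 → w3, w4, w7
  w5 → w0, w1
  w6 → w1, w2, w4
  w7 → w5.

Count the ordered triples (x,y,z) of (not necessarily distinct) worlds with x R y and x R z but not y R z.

Enumerating: (w0,w1,w1), (w0,w1,w2), (w0,w2,w1), (w1,w0,w0), (w1,w0,w5), (w1,w5,w5), (w2,w3,w2), (w2,w3,w3), (w2,w3,w4), (w2,w3,w5), (w2,w4,w2), (w2,w4,w5), … and 20 more.
Total: 32.

32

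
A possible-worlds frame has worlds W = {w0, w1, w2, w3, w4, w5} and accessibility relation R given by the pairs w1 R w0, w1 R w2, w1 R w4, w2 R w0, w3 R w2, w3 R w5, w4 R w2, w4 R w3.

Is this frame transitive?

No

Transitive: no — w1 R w4 and w4 R w3, but not w1 R w3.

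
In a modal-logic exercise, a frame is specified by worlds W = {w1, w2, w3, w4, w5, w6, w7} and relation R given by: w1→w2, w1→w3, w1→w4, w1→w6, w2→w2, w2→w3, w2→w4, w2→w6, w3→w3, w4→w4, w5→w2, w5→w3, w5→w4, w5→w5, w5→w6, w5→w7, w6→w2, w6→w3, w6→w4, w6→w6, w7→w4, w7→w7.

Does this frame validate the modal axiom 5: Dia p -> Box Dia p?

By correspondence theory, 5 is valid on a frame iff R is Euclidean.
Euclidean: no — w1 R w3 and w1 R w2, but not w3 R w2.

No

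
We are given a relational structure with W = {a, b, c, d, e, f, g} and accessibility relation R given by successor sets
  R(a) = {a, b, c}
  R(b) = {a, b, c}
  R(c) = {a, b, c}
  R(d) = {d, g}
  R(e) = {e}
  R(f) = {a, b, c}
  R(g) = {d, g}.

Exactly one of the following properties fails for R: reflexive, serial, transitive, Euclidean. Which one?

reflexive

Reflexive: no — f is not related to itself.
Serial: yes — every world has a successor (e.g. a R a).
Transitive: yes — every two-step R-path is closed by a direct edge.
Euclidean: yes — any two successors of a common world are R-related.
Only reflexive fails.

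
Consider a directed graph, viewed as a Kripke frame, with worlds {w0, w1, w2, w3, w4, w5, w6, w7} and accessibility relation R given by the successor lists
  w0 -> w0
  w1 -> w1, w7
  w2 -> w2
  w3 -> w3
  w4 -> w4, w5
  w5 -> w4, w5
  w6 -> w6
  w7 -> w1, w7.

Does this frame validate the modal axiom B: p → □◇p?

Yes

The schema B characterises exactly the symmetric frames.
Symmetric: yes — every pair in R has its reverse in R.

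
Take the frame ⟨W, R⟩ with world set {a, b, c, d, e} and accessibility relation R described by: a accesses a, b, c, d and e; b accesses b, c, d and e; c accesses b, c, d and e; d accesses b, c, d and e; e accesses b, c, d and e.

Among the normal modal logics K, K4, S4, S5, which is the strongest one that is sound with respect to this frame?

Transitive (axiom 4): yes — every two-step R-path is closed by a direct edge.
Reflexive (axiom T): yes — every world is R-related to itself.
Euclidean (axiom 5): no — a R b and a R a, but not b R a.
So F validates K, K4, S4; S5 would additionally require R to be Euclidean. The strongest is S4.

S4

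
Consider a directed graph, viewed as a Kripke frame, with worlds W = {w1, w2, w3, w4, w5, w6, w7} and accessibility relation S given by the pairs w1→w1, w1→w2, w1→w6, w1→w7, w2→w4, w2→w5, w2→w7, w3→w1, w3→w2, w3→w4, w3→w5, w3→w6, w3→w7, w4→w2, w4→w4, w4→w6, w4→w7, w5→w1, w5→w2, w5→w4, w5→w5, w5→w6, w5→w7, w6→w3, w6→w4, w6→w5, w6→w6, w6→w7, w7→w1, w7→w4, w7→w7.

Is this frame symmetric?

Symmetric: no — w1 S w2 but not w2 S w1.

No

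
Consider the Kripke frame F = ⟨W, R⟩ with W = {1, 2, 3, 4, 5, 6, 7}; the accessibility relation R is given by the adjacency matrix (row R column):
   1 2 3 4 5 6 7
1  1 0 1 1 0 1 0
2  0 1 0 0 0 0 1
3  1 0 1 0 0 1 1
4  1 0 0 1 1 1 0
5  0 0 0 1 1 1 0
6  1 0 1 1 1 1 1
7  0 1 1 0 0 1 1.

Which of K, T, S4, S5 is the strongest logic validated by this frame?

T

Reflexive (axiom T): yes — every world is R-related to itself.
Transitive (axiom 4): no — 1 R 3 and 3 R 7, but not 1 R 7.
Euclidean (axiom 5): no — 1 R 3 and 1 R 4, but not 3 R 4.
So F validates K, T; S4 would additionally require R to be transitive. The strongest is T.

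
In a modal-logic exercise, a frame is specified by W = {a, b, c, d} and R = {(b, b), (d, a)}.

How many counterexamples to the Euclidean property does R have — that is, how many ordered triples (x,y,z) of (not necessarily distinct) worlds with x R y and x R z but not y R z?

1

Enumerating: (d,a,a).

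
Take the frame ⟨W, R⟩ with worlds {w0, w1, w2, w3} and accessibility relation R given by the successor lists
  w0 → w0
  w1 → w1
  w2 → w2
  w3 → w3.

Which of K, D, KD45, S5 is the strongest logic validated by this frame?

S5

Serial (axiom D): yes — every world has a successor (e.g. w0 R w0).
Euclidean (axiom 5): yes — any two successors of a common world are R-related.
Transitive (axiom 4): yes — every two-step R-path is closed by a direct edge.
Reflexive (axiom T): yes — every world is R-related to itself.
So F validates K, D, KD45, S5. The strongest is S5.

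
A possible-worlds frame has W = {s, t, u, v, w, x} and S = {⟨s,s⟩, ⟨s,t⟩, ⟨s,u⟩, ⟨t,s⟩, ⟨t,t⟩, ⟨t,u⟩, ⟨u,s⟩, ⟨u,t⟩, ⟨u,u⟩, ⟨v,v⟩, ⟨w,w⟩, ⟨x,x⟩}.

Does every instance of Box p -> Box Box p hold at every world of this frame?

Yes

Axiom 4 corresponds to the accessibility relation being transitive.
Transitive: yes — every two-step S-path is closed by a direct edge.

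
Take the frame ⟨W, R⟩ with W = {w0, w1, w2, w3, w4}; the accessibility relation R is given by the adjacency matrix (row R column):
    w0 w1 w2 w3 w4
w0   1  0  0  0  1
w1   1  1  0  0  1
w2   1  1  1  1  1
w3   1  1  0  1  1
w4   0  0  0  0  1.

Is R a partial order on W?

Reflexive: yes — every world is R-related to itself.
Transitive: yes — every two-step R-path is closed by a direct edge.
Antisymmetric: yes — no distinct pair is related both ways.
So R is a partial order.

Yes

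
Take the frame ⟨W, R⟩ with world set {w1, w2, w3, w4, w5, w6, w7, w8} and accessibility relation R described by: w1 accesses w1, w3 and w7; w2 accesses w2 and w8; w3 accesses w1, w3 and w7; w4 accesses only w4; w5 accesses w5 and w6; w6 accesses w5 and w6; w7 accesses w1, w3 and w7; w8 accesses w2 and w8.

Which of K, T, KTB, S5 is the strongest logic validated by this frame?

S5

Reflexive (axiom T): yes — every world is R-related to itself.
Symmetric (axiom B): yes — every pair in R has its reverse in R.
Euclidean (axiom 5): yes — any two successors of a common world are R-related.
So F validates K, T, KTB, S5. The strongest is S5.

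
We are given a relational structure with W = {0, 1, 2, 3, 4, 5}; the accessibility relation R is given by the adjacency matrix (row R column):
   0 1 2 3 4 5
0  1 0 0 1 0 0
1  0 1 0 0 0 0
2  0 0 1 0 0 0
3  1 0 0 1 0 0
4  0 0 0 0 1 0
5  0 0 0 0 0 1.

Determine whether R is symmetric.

Yes

Symmetric: yes — every pair in R has its reverse in R.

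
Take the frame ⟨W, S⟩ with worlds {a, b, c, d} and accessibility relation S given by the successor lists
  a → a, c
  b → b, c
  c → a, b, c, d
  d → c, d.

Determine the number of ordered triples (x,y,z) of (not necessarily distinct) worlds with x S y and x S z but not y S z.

Enumerating: (c,a,b), (c,a,d), (c,b,a), (c,b,d), (c,d,a), (c,d,b).

6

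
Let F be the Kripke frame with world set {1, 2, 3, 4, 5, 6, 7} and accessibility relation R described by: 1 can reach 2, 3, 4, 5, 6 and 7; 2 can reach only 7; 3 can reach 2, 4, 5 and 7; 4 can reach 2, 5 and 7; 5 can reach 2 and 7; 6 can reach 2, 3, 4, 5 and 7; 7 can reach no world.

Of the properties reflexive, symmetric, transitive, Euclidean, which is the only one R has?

transitive

Reflexive: no — 1 is not related to itself.
Symmetric: no — 1 R 2 but not 2 R 1.
Transitive: yes — every two-step R-path is closed by a direct edge.
Euclidean: no — 1 R 2 and 1 R 3, but not 2 R 3.
Only transitive holds.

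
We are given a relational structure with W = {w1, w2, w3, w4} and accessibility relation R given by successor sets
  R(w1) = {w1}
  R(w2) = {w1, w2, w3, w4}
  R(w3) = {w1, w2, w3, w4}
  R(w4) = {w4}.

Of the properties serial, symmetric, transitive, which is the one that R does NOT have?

symmetric

Serial: yes — every world has a successor (e.g. w1 R w1).
Symmetric: no — w2 R w1 but not w1 R w2.
Transitive: yes — every two-step R-path is closed by a direct edge.
Only symmetric fails.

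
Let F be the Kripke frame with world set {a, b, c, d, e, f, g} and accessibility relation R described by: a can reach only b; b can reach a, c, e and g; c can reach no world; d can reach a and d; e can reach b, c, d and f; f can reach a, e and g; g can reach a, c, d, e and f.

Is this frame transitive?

Transitive: no — a R b and b R c, but not a R c.

No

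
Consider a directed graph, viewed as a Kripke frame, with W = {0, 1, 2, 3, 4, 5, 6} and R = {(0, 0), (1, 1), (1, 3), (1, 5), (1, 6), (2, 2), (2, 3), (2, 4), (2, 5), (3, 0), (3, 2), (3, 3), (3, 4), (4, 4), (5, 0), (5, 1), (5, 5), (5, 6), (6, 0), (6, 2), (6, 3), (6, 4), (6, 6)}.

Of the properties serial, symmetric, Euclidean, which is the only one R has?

serial

Serial: yes — every world has a successor (e.g. 0 R 0).
Symmetric: no — 1 R 3 but not 3 R 1.
Euclidean: no — 1 R 3 and 1 R 5, but not 3 R 5.
Only serial holds.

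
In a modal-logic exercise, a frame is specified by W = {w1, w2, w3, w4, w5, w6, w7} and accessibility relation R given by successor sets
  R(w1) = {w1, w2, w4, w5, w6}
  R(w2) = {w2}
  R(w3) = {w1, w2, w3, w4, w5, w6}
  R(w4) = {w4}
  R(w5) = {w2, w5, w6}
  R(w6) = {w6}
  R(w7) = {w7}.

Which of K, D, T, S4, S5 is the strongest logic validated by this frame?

Serial (axiom D): yes — every world has a successor (e.g. w1 R w1).
Reflexive (axiom T): yes — every world is R-related to itself.
Transitive (axiom 4): yes — every two-step R-path is closed by a direct edge.
Euclidean (axiom 5): no — w1 R w2 and w1 R w4, but not w2 R w4.
So F validates K, D, T, S4; S5 would additionally require R to be Euclidean. The strongest is S4.

S4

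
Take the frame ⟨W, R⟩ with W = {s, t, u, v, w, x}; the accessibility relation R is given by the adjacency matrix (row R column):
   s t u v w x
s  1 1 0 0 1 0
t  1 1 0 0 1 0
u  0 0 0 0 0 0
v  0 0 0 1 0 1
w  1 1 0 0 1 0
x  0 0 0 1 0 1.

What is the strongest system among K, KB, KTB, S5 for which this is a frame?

Symmetric (axiom B): yes — every pair in R has its reverse in R.
Reflexive (axiom T): no — u is not related to itself.
Euclidean (axiom 5): yes — any two successors of a common world are R-related.
So F validates K, KB; KTB would additionally require R to be reflexive. The strongest is KB.

KB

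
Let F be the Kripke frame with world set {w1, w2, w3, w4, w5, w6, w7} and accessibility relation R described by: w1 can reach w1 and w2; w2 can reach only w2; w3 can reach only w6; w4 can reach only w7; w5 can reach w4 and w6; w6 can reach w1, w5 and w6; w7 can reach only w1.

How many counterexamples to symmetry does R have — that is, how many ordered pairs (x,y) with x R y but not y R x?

6

Enumerating: (w1,w2), (w3,w6), (w4,w7), (w5,w4), (w6,w1), (w7,w1).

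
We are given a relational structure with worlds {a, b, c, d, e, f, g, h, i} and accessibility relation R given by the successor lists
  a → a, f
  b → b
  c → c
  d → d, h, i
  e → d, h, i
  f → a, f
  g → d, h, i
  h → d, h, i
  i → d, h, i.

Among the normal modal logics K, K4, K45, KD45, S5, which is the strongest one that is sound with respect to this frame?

KD45

Transitive (axiom 4): yes — every two-step R-path is closed by a direct edge.
Euclidean (axiom 5): yes — any two successors of a common world are R-related.
Serial (axiom D): yes — every world has a successor (e.g. a R a).
Reflexive (axiom T): no — e is not related to itself.
So F validates K, K4, K45, KD45; S5 would additionally require R to be reflexive. The strongest is KD45.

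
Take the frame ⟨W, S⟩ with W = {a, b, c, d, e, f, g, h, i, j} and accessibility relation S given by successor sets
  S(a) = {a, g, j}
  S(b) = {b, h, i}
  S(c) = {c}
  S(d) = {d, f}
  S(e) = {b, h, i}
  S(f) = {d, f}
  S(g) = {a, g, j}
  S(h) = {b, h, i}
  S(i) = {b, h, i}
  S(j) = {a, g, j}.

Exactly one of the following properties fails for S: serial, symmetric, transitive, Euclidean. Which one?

symmetric

Serial: yes — every world has a successor (e.g. a S a).
Symmetric: no — e S b but not b S e.
Transitive: yes — every two-step S-path is closed by a direct edge.
Euclidean: yes — any two successors of a common world are S-related.
Only symmetric fails.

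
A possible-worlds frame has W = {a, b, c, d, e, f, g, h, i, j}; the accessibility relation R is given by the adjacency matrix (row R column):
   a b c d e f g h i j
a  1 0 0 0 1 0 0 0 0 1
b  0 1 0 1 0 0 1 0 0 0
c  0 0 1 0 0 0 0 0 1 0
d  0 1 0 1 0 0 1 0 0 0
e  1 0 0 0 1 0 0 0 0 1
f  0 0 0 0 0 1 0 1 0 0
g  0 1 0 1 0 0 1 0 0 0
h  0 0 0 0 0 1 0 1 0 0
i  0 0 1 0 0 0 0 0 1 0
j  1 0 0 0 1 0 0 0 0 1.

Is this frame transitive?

Transitive: yes — every two-step R-path is closed by a direct edge.

Yes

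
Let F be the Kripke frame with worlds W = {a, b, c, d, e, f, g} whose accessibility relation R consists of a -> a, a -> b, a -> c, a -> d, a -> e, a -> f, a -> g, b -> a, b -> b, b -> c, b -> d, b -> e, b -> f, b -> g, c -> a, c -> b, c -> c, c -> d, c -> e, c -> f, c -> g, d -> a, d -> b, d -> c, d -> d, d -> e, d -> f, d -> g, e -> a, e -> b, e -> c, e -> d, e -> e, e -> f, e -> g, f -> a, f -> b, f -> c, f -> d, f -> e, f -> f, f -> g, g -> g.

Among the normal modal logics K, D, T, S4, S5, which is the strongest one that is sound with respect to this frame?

S4

Serial (axiom D): yes — every world has a successor (e.g. a R a).
Reflexive (axiom T): yes — every world is R-related to itself.
Transitive (axiom 4): yes — every two-step R-path is closed by a direct edge.
Euclidean (axiom 5): no — a R g and a R b, but not g R b.
So F validates K, D, T, S4; S5 would additionally require R to be Euclidean. The strongest is S4.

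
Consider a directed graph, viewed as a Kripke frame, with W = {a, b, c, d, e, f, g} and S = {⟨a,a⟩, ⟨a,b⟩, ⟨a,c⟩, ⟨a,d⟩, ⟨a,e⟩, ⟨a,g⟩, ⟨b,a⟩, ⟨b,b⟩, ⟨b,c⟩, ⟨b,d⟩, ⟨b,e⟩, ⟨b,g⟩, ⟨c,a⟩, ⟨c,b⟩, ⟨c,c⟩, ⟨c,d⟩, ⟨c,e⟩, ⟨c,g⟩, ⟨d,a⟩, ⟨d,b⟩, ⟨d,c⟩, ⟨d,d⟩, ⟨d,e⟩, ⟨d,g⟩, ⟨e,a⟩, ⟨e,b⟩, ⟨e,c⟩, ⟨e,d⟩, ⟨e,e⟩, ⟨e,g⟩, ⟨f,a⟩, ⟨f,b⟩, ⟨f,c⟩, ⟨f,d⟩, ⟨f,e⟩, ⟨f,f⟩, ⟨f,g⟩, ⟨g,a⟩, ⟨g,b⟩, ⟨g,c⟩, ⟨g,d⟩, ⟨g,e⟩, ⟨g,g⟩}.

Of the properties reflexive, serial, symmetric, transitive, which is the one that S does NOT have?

symmetric

Reflexive: yes — every world is S-related to itself.
Serial: yes — every world has a successor (e.g. a S a).
Symmetric: no — f S a but not a S f.
Transitive: yes — every two-step S-path is closed by a direct edge.
Only symmetric fails.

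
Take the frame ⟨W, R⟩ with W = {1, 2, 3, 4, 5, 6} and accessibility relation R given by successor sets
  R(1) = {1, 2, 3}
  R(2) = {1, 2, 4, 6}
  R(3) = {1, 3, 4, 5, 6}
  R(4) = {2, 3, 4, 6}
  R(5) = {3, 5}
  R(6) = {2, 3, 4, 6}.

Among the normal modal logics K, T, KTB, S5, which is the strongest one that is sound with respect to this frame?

KTB

Reflexive (axiom T): yes — every world is R-related to itself.
Symmetric (axiom B): yes — every pair in R has its reverse in R.
Euclidean (axiom 5): no — 1 R 2 and 1 R 3, but not 2 R 3.
So F validates K, T, KTB; S5 would additionally require R to be Euclidean. The strongest is KTB.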